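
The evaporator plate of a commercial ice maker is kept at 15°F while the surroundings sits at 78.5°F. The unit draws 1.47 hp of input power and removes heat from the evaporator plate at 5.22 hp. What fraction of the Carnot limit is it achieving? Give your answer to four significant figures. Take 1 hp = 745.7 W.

0.4750

COP_actual = Q̇_C/Ẇ = 5.220/1.470 = 3.551.
In absolute terms T_C = 263.71 K and T_H = 298.98 K, so ΔT = 35.28 K.
COP_Carnot = T_C/ΔT = 263.71/35.28 = 7.475.
η_II = COP_actual/COP_Carnot = 3.551/7.475 = 0.4750.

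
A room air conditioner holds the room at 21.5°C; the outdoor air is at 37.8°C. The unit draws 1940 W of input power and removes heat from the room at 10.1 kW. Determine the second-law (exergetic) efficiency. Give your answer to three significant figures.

Converting, Q̇_C = 10.10 kW = 10100 W, so COP_actual = Q̇_C/Ẇ = 10100/1940 = 5.206.
In absolute terms T_C = 294.65 K and T_H = 310.95 K, so ΔT = 16.30 K.
COP_Carnot = T_C/ΔT = 294.65/16.30 = 18.08.
η_II = COP_actual/COP_Carnot = 5.206/18.08 = 0.2880.

0.288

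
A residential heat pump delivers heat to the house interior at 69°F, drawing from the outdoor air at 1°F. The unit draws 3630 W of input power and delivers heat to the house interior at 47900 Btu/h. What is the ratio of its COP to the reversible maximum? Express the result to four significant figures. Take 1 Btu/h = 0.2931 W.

0.4975

Converting, Q̇_H = 47900 Btu/h = 14040 W, so COP_actual = Q̇_H/Ẇ = 14040/3630 = 3.868.
In absolute terms T_C = 255.93 K and T_H = 293.71 K, so ΔT = 37.78 K.
COP_Carnot = T_H/ΔT = 293.71/37.78 = 7.775.
η_II = COP_actual/COP_Carnot = 3.868/7.775 = 0.4975.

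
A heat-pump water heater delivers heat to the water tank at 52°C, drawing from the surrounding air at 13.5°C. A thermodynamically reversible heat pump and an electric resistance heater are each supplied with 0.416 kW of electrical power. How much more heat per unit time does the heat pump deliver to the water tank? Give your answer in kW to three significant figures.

In absolute terms T_C = 286.65 K and T_H = 325.15 K, so ΔT = 38.50 K.
COP_Carnot = T_H/ΔT = 325.15/38.50 = 8.445.
The heat pump delivers Q̇_H = COP × Ẇ = 3.513 kW; the resistance heater delivers Ẇ = 0.4160 kW.
Extra = (COP − 1)·Ẇ = 3.097 kW.

3.10 kW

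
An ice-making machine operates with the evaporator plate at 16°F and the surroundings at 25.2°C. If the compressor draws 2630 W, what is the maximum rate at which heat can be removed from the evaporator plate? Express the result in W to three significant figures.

In absolute terms T_C = 264.26 K and T_H = 298.35 K, so ΔT = 34.09 K.
COP_Carnot = T_C/ΔT = 264.26/34.09 = 7.752.
Q̇_max = COP_Carnot × Ẇ = 7.752 × 2630 W = 20390 W.

20400 W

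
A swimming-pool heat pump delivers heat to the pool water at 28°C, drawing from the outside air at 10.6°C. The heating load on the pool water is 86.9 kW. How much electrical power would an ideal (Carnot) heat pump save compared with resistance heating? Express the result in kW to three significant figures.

81.9 kW

In absolute terms T_C = 283.75 K and T_H = 301.15 K, so ΔT = 17.40 K.
COP_Carnot = T_H/ΔT = 301.15/17.40 = 17.31.
Resistance heating needs Ẇ_res = Q̇_H = 86.90 kW; the reversible heat pump needs only Ẇ_hp = Q̇_H/COP = 5.021 kW.
Saving = 86.90 − 5.021 = 81.88 kW.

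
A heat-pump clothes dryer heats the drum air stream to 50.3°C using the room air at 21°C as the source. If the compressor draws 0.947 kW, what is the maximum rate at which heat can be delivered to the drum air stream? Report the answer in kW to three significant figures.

In absolute terms T_C = 294.15 K and T_H = 323.45 K, so ΔT = 29.30 K.
COP_Carnot = T_H/ΔT = 323.45/29.30 = 11.04.
Q̇_max = COP_Carnot × Ẇ = 11.04 × 0.9470 kW = 10.45 kW.

10.5 kW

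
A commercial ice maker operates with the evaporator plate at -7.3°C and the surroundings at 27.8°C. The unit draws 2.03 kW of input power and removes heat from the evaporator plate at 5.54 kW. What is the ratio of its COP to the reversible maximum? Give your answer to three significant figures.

0.360

COP_actual = Q̇_C/Ẇ = 5.540/2.030 = 2.729.
In absolute terms T_C = 265.85 K and T_H = 300.95 K, so ΔT = 35.10 K.
COP_Carnot = T_C/ΔT = 265.85/35.10 = 7.574.
η_II = COP_actual/COP_Carnot = 2.729/7.574 = 0.3603.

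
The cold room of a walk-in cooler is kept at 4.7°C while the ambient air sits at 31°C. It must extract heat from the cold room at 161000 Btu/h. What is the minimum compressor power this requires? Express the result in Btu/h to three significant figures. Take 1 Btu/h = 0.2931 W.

15200 Btu/h

In absolute terms T_C = 277.85 K and T_H = 304.15 K, so ΔT = 26.30 K.
COP_Carnot = T_C/ΔT = 277.85/26.30 = 10.56.
Ẇ_min = Q̇/COP_Carnot = 161000/10.56 = 15240 Btu/h.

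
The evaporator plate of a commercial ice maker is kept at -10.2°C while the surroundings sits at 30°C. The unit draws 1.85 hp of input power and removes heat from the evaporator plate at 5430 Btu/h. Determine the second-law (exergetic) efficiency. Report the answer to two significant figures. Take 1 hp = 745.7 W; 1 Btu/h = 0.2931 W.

0.18

Converting, Q̇_C = 5430 Btu/h = 2.134 hp, so COP_actual = Q̇_C/Ẇ = 2.134/1.850 = 1.154.
In absolute terms T_C = 262.95 K and T_H = 303.15 K, so ΔT = 40.20 K.
COP_Carnot = T_C/ΔT = 262.95/40.20 = 6.541.
η_II = COP_actual/COP_Carnot = 1.154/6.541 = 0.1764.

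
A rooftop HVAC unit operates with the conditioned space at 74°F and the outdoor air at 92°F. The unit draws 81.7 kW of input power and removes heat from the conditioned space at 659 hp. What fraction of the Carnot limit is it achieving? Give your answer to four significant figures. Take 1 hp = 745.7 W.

Converting, Q̇_C = 659.0 hp = 491.4 kW, so COP_actual = Q̇_C/Ẇ = 491.4/81.70 = 6.015.
In absolute terms T_C = 296.48 K and T_H = 306.48 K, so ΔT = 10.00 K.
COP_Carnot = T_C/ΔT = 296.48/10.00 = 29.65.
η_II = COP_actual/COP_Carnot = 6.015/29.65 = 0.2029.

0.2029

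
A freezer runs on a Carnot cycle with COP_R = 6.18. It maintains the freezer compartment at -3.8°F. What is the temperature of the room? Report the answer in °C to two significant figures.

COP_R = T_C/(T_H − T_C) gives T_H − T_C = T_C/COP.
With T_C = 253.26 K, T_H = 253.26 × (1 + 1/6.18) = 294.24 K.
Converting, 294.24 K = 21.09°C.

21 °C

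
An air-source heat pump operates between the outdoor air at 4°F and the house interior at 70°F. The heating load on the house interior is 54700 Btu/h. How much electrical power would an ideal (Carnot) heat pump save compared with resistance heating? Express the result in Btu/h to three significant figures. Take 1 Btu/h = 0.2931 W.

47900 Btu/h

In absolute terms T_C = 257.59 K and T_H = 294.26 K, so ΔT = 36.67 K.
COP_Carnot = T_H/ΔT = 294.26/36.67 = 8.025.
Resistance heating needs Ẇ_res = Q̇_H = 54700 Btu/h; the reversible heat pump needs only Ẇ_hp = Q̇_H/COP = 6816 Btu/h.
Saving = 54700 − 6816 = 47880 Btu/h.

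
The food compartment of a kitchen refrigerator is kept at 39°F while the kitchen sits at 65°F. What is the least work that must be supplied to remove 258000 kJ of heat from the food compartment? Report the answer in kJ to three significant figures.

13500 kJ

In absolute terms T_C = 277.04 K and T_H = 291.48 K, so ΔT = 14.44 K.
The reversible limit is COP_R = T_C/ΔT = 19.18, so W_min = Q_C/COP = Q_C·ΔT/T_C.
W_min = 258000 × 14.44/277.04 = 13450 kJ.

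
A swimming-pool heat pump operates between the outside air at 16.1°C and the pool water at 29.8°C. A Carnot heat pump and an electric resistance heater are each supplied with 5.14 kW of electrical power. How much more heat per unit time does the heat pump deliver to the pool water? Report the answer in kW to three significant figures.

In absolute terms T_C = 289.25 K and T_H = 302.95 K, so ΔT = 13.70 K.
COP_Carnot = T_H/ΔT = 302.95/13.70 = 22.11.
The heat pump delivers Q̇_H = COP × Ẇ = 113.7 kW; the resistance heater delivers Ẇ = 5.140 kW.
Extra = (COP − 1)·Ẇ = 108.5 kW.

109 kW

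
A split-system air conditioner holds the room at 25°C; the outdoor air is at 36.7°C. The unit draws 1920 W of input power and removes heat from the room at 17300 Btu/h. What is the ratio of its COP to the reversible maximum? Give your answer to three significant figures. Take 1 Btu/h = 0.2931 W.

Converting, Q̇_C = 17300 Btu/h = 5071 W, so COP_actual = Q̇_C/Ẇ = 5071/1920 = 2.641.
In absolute terms T_C = 298.15 K and T_H = 309.85 K, so ΔT = 11.70 K.
COP_Carnot = T_C/ΔT = 298.15/11.70 = 25.48.
η_II = COP_actual/COP_Carnot = 2.641/25.48 = 0.1036.

0.104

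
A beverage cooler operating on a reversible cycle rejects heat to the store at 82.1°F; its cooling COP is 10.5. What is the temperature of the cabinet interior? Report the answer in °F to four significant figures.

34.99 °F

For a Carnot refrigerator COP_R = T_C/(T_H − T_C), so T_C = COP·T_H/(1 + COP).
With T_H = 300.98 K, T_C = 10.5 × 300.98/11.50 = 274.81 K.
Converting, 274.81 K = 34.99°F.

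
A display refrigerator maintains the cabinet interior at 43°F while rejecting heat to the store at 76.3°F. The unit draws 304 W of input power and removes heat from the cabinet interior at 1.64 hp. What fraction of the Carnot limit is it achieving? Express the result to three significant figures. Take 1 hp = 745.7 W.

0.266

Converting, Q̇_C = 1.640 hp = 1223 W, so COP_actual = Q̇_C/Ẇ = 1223/304.0 = 4.023.
In absolute terms T_C = 279.26 K and T_H = 297.76 K, so ΔT = 18.50 K.
COP_Carnot = T_C/ΔT = 279.26/18.50 = 15.10.
η_II = COP_actual/COP_Carnot = 4.023/15.10 = 0.2665.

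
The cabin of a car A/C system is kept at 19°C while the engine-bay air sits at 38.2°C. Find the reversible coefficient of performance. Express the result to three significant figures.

15.2

In absolute terms T_C = 292.15 K and T_H = 311.35 K, so ΔT = 19.20 K.
For a reversible cycle, COP_Carnot = T_C/ΔT = 292.15/19.20 = 15.22.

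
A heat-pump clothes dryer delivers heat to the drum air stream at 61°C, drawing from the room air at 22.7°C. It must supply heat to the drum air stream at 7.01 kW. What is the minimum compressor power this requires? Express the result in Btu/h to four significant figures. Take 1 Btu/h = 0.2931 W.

2741 Btu/h

In absolute terms T_C = 295.85 K and T_H = 334.15 K, so ΔT = 38.30 K.
COP_Carnot = T_H/ΔT = 334.15/38.30 = 8.725.
Ẇ_min = Q̇/COP_Carnot = 7.010/8.725 = 0.8035 kW = 2741 Btu/h.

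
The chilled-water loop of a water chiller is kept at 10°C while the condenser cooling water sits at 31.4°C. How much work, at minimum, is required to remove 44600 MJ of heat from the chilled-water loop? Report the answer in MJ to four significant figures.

In absolute terms T_C = 283.15 K and T_H = 304.55 K, so ΔT = 21.40 K.
The reversible limit is COP_R = T_C/ΔT = 13.23, so W_min = Q_C/COP = Q_C·ΔT/T_C.
W_min = 44600 × 21.40/283.15 = 3371 MJ.

3371 MJ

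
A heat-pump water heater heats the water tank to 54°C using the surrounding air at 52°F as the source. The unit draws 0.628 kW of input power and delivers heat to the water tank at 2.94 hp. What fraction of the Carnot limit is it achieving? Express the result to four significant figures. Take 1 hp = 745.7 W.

Converting, Q̇_H = 2.940 hp = 2.192 kW, so COP_actual = Q̇_H/Ẇ = 2.192/0.6280 = 3.491.
In absolute terms T_C = 284.26 K and T_H = 327.15 K, so ΔT = 42.89 K.
COP_Carnot = T_H/ΔT = 327.15/42.89 = 7.628.
η_II = COP_actual/COP_Carnot = 3.491/7.628 = 0.4577.

0.4577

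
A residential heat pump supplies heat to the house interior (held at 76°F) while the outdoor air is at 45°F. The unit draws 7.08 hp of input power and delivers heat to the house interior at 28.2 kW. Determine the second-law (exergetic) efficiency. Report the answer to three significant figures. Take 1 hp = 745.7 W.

0.309

Converting, Q̇_H = 28.20 kW = 37.82 hp, so COP_actual = Q̇_H/Ẇ = 37.82/7.080 = 5.341.
In absolute terms T_C = 280.37 K and T_H = 297.59 K, so ΔT = 17.22 K.
COP_Carnot = T_H/ΔT = 297.59/17.22 = 17.28.
η_II = COP_actual/COP_Carnot = 5.341/17.28 = 0.3091.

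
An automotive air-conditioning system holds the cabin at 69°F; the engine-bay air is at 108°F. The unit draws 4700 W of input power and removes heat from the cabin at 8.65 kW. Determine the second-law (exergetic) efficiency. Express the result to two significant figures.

0.14

Converting, Q̇_C = 8.650 kW = 8650 W, so COP_actual = Q̇_C/Ẇ = 8650/4700 = 1.840.
In absolute terms T_C = 293.71 K and T_H = 315.37 K, so ΔT = 21.67 K.
COP_Carnot = T_C/ΔT = 293.71/21.67 = 13.56.
η_II = COP_actual/COP_Carnot = 1.840/13.56 = 0.1358.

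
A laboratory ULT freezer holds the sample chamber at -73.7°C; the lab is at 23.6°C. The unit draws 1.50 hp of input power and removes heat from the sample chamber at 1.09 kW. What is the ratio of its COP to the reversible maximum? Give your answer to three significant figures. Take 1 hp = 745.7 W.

0.475

Converting, Q̇_C = 1.090 kW = 1.462 hp, so COP_actual = Q̇_C/Ẇ = 1.462/1.500 = 0.9745.
In absolute terms T_C = 199.45 K and T_H = 296.75 K, so ΔT = 97.30 K.
COP_Carnot = T_C/ΔT = 199.45/97.30 = 2.050.
η_II = COP_actual/COP_Carnot = 0.9745/2.050 = 0.4754.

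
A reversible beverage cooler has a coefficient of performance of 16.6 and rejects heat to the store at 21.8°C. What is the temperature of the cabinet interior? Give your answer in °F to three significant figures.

41.1 °F

For a Carnot refrigerator COP_R = T_C/(T_H − T_C), so T_C = COP·T_H/(1 + COP).
With T_H = 294.95 K, T_C = 16.6 × 294.95/17.60 = 278.19 K.
Converting, 278.19 K = 41.07°F.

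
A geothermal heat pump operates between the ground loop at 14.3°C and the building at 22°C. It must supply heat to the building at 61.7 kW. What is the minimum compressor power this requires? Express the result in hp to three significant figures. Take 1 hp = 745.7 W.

2.16 hp

In absolute terms T_C = 287.45 K and T_H = 295.15 K, so ΔT = 7.700 K.
COP_Carnot = T_H/ΔT = 295.15/7.700 = 38.33.
Ẇ_min = Q̇/COP_Carnot = 61.70/38.33 = 1.610 kW = 2.159 hp.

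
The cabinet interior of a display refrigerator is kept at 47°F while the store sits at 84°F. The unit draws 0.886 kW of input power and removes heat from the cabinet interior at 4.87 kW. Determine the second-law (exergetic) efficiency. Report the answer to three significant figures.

0.401

COP_actual = Q̇_C/Ẇ = 4.870/0.8860 = 5.497.
In absolute terms T_C = 281.48 K and T_H = 302.04 K, so ΔT = 20.56 K.
COP_Carnot = T_C/ΔT = 281.48/20.56 = 13.69.
η_II = COP_actual/COP_Carnot = 5.497/13.69 = 0.4014.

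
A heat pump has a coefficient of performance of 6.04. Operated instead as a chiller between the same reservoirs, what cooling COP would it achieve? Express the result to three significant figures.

Since Q_H = Q_C + W for any cycle, COP_R = Q_C/W = Q_H/W − 1.
COP_R = 6.04 − 1 = 5.04.

5.04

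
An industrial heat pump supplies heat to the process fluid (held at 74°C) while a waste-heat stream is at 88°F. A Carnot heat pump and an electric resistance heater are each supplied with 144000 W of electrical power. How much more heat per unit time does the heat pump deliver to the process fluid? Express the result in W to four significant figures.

In absolute terms T_C = 304.26 K and T_H = 347.15 K, so ΔT = 42.89 K.
COP_Carnot = T_H/ΔT = 347.15/42.89 = 8.094.
The heat pump delivers Q̇_H = COP × Ẇ = 1166000 W; the resistance heater delivers Ẇ = 144000 W.
Extra = (COP − 1)·Ẇ = 1022000 W.

1022000 W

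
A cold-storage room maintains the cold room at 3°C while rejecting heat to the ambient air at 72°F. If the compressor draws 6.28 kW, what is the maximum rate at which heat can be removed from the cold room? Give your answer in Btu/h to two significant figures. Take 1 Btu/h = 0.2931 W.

310000 Btu/h

In absolute terms T_C = 276.15 K and T_H = 295.37 K, so ΔT = 19.22 K.
COP_Carnot = T_C/ΔT = 276.15/19.22 = 14.37.
Q̇_max = COP_Carnot × Ẇ = 14.37 × 6.280 kW = 90.22 kW = 307800 Btu/h.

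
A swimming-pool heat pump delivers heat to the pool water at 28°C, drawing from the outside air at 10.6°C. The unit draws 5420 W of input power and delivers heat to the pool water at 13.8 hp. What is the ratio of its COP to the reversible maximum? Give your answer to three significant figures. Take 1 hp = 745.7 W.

0.110

Converting, Q̇_H = 13.80 hp = 10290 W, so COP_actual = Q̇_H/Ẇ = 10290/5420 = 1.899.
In absolute terms T_C = 283.75 K and T_H = 301.15 K, so ΔT = 17.40 K.
COP_Carnot = T_H/ΔT = 301.15/17.40 = 17.31.
η_II = COP_actual/COP_Carnot = 1.899/17.31 = 0.1097.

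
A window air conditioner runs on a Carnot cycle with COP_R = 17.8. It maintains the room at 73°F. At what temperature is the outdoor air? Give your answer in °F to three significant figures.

103 °F

COP_R = T_C/(T_H − T_C) gives T_H − T_C = T_C/COP.
With T_C = 295.93 K, T_H = 295.93 × (1 + 1/17.8) = 312.55 K.
Converting, 312.55 K = 102.93°F.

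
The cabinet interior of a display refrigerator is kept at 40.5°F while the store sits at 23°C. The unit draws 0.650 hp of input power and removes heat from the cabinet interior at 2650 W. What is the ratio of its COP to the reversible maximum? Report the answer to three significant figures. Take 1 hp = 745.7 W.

Converting, Q̇_C = 2650 W = 3.554 hp, so COP_actual = Q̇_C/Ẇ = 3.554/0.6500 = 5.467.
In absolute terms T_C = 277.87 K and T_H = 296.15 K, so ΔT = 18.28 K.
COP_Carnot = T_C/ΔT = 277.87/18.28 = 15.20.
η_II = COP_actual/COP_Carnot = 5.467/15.20 = 0.3596.

0.360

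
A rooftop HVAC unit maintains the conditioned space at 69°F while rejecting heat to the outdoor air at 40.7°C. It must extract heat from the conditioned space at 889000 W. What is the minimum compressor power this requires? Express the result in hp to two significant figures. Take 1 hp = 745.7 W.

82 hp

In absolute terms T_C = 293.71 K and T_H = 313.85 K, so ΔT = 20.14 K.
COP_Carnot = T_C/ΔT = 293.71/20.14 = 14.58.
Ẇ_min = Q̇/COP_Carnot = 889000/14.58 = 60970 W = 81.77 hp.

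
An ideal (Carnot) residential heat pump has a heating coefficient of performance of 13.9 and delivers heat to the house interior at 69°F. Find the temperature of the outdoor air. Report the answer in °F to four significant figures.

30.97 °F

COP_HP = T_H/(T_H − T_C) gives T_H − T_C = T_H/COP.
With T_H = 293.71 K, T_C = 293.71 × (1 − 1/13.9) = 272.58 K.
Converting, 272.58 K = 30.97°F.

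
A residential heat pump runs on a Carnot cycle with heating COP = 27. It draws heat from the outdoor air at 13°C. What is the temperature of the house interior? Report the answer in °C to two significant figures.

24 °C

COP_HP = T_H/(T_H − T_C) rearranges to T_H = COP·T_C/(COP − 1).
With T_C = 286.15 K, T_H = 27 × 286.15/26.00 = 297.16 K.
Converting, 297.16 K = 24.01°C.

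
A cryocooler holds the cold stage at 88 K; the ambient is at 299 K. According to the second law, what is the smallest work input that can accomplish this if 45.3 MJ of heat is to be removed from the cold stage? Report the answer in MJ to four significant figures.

108.6 MJ

The reservoir spacing is ΔT = 299 − 88 = 211.0 K.
The reversible limit is COP_R = T_C/ΔT = 0.4171, so W_min = Q_C/COP = Q_C·ΔT/T_C.
W_min = 45.30 × 211.0/88.00 = 108.6 MJ.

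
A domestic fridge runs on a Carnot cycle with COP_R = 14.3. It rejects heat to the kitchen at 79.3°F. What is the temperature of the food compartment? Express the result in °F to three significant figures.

For a Carnot refrigerator COP_R = T_C/(T_H − T_C), so T_C = COP·T_H/(1 + COP).
With T_H = 299.43 K, T_C = 14.3 × 299.43/15.30 = 279.86 K.
Converting, 279.86 K = 44.07°F.

44.1 °F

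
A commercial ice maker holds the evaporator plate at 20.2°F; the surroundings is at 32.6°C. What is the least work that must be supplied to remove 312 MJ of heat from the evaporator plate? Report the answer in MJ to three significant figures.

In absolute terms T_C = 266.59 K and T_H = 305.75 K, so ΔT = 39.16 K.
The reversible limit is COP_R = T_C/ΔT = 6.809, so W_min = Q_C/COP = Q_C·ΔT/T_C.
W_min = 312.0 × 39.16/266.59 = 45.82 MJ.

45.8 MJ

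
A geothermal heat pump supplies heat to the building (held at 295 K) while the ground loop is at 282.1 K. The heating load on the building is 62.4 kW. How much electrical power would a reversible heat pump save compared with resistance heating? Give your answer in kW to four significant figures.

The reservoir spacing is ΔT = 295 − 282.1 = 12.90 K.
COP_Carnot = T_H/ΔT = 295.00/12.90 = 22.87.
Resistance heating needs Ẇ_res = Q̇_H = 62.40 kW; the reversible heat pump needs only Ẇ_hp = Q̇_H/COP = 2.729 kW.
Saving = 62.40 − 2.729 = 59.67 kW.

59.67 kW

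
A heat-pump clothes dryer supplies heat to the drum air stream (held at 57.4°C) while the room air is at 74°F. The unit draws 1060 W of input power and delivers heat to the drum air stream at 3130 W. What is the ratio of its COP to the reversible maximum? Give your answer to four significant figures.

COP_actual = Q̇_H/Ẇ = 3130/1060 = 2.953.
In absolute terms T_C = 296.48 K and T_H = 330.55 K, so ΔT = 34.07 K.
COP_Carnot = T_H/ΔT = 330.55/34.07 = 9.703.
η_II = COP_actual/COP_Carnot = 2.953/9.703 = 0.3043.

0.3043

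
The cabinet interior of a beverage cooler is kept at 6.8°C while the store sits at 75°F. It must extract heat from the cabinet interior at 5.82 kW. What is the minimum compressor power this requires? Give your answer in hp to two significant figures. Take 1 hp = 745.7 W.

In absolute terms T_C = 279.95 K and T_H = 297.04 K, so ΔT = 17.09 K.
COP_Carnot = T_C/ΔT = 279.95/17.09 = 16.38.
Ẇ_min = Q̇/COP_Carnot = 5.820/16.38 = 0.3553 kW = 0.4764 hp.

0.48 hp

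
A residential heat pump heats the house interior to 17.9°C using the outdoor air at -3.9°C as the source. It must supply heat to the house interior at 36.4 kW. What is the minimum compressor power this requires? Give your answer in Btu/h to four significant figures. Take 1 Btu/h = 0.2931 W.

9302 Btu/h

In absolute terms T_C = 269.25 K and T_H = 291.05 K, so ΔT = 21.80 K.
COP_Carnot = T_H/ΔT = 291.05/21.80 = 13.35.
Ẇ_min = Q̇/COP_Carnot = 36.40/13.35 = 2.726 kW = 9302 Btu/h.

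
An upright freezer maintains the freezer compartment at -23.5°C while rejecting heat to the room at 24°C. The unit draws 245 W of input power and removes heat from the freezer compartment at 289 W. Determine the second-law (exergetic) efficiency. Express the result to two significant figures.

COP_actual = Q̇_C/Ẇ = 289.0/245.0 = 1.180.
In absolute terms T_C = 249.65 K and T_H = 297.15 K, so ΔT = 47.50 K.
COP_Carnot = T_C/ΔT = 249.65/47.50 = 5.256.
η_II = COP_actual/COP_Carnot = 1.180/5.256 = 0.2244.

0.22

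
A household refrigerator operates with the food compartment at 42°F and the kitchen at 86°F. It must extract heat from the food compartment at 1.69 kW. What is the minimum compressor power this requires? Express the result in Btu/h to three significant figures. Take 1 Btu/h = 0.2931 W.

In absolute terms T_C = 278.71 K and T_H = 303.15 K, so ΔT = 24.44 K.
COP_Carnot = T_C/ΔT = 278.71/24.44 = 11.40.
Ẇ_min = Q̇/COP_Carnot = 1.690/11.40 = 0.1482 kW = 505.7 Btu/h.

506 Btu/h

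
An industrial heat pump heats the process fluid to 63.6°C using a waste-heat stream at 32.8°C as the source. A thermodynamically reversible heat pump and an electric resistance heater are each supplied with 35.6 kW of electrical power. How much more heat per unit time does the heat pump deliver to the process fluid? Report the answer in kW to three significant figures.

In absolute terms T_C = 305.95 K and T_H = 336.75 K, so ΔT = 30.80 K.
COP_Carnot = T_H/ΔT = 336.75/30.80 = 10.93.
The heat pump delivers Q̇_H = COP × Ẇ = 389.2 kW; the resistance heater delivers Ẇ = 35.60 kW.
Extra = (COP − 1)·Ẇ = 353.6 kW.

354 kW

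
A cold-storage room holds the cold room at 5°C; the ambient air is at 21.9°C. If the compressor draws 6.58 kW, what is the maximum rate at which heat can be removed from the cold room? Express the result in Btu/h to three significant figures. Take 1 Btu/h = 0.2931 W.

In absolute terms T_C = 278.15 K and T_H = 295.05 K, so ΔT = 16.90 K.
COP_Carnot = T_C/ΔT = 278.15/16.90 = 16.46.
Q̇_max = COP_Carnot × Ẇ = 16.46 × 6.580 kW = 108.3 kW = 369500 Btu/h.

369000 Btu/h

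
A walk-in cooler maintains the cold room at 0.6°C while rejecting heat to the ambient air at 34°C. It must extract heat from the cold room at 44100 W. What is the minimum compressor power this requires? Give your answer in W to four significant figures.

5381 W

In absolute terms T_C = 273.75 K and T_H = 307.15 K, so ΔT = 33.40 K.
COP_Carnot = T_C/ΔT = 273.75/33.40 = 8.196.
Ẇ_min = Q̇/COP_Carnot = 44100/8.196 = 5381 W.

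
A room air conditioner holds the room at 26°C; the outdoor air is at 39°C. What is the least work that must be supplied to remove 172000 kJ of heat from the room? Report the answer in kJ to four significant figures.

7475 kJ

In absolute terms T_C = 299.15 K and T_H = 312.15 K, so ΔT = 13.00 K.
The reversible limit is COP_R = T_C/ΔT = 23.01, so W_min = Q_C/COP = Q_C·ΔT/T_C.
W_min = 172000 × 13.00/299.15 = 7475 kJ.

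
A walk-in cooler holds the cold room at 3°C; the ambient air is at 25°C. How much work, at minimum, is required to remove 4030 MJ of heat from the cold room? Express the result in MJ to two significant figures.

In absolute terms T_C = 276.15 K and T_H = 298.15 K, so ΔT = 22.00 K.
The reversible limit is COP_R = T_C/ΔT = 12.55, so W_min = Q_C/COP = Q_C·ΔT/T_C.
W_min = 4030 × 22.00/276.15 = 321.1 MJ.

320 MJ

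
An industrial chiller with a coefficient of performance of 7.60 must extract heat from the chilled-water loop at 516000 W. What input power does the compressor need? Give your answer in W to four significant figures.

Ẇ = Q̇_C/COP = 516000/7.60 = 67890 W.

67890 W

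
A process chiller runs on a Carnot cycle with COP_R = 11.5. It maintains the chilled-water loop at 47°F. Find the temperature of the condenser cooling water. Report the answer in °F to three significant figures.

COP_R = T_C/(T_H − T_C) gives T_H − T_C = T_C/COP.
With T_C = 281.48 K, T_H = 281.48 × (1 + 1/11.5) = 305.96 K.
Converting, 305.96 K = 91.06°F.

91.1 °F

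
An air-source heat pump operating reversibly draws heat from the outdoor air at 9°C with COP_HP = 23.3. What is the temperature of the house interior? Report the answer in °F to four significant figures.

COP_HP = T_H/(T_H − T_C) rearranges to T_H = COP·T_C/(COP − 1).
With T_C = 282.15 K, T_H = 23.3 × 282.15/22.30 = 294.80 K.
Converting, 294.80 K = 70.97°F.

70.97 °F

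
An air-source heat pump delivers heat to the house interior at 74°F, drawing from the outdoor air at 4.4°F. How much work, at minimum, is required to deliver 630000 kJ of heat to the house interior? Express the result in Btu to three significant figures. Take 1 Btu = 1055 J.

77900 Btu

In absolute terms T_C = 257.82 K and T_H = 296.48 K, so ΔT = 38.67 K.
The reversible limit is COP_HP = T_H/ΔT = 7.668, so W_min = Q_H/COP = Q_H·ΔT/T_H.
W_min = 630000 × 38.67/296.48 = 82160 kJ = 77880 Btu.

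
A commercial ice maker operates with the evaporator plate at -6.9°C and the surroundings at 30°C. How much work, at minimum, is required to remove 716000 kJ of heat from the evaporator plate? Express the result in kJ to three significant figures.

99200 kJ

In absolute terms T_C = 266.25 K and T_H = 303.15 K, so ΔT = 36.90 K.
The reversible limit is COP_R = T_C/ΔT = 7.215, so W_min = Q_C/COP = Q_C·ΔT/T_C.
W_min = 716000 × 36.90/266.25 = 99230 kJ.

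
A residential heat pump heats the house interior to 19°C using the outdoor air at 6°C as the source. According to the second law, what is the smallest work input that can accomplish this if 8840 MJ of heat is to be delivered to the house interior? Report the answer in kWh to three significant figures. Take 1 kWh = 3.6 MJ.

In absolute terms T_C = 279.15 K and T_H = 292.15 K, so ΔT = 13.00 K.
The reversible limit is COP_HP = T_H/ΔT = 22.47, so W_min = Q_H/COP = Q_H·ΔT/T_H.
W_min = 8840 × 13.00/292.15 = 393.4 MJ = 109.3 kWh.

109 kWh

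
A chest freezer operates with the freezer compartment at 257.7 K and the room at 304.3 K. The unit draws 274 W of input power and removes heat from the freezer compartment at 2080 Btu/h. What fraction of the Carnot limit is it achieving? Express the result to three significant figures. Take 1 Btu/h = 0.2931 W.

Converting, Q̇_C = 2080 Btu/h = 609.6 W, so COP_actual = Q̇_C/Ẇ = 609.6/274.0 = 2.225.
The reservoir spacing is ΔT = 304.3 − 257.7 = 46.60 K.
COP_Carnot = T_C/ΔT = 257.70/46.60 = 5.530.
η_II = COP_actual/COP_Carnot = 2.225/5.530 = 0.4023.

0.402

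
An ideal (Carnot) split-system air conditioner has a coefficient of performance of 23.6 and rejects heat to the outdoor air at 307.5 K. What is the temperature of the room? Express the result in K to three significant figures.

295 K

For a Carnot refrigerator COP_R = T_C/(T_H − T_C), so T_C = COP·T_H/(1 + COP).
With T_H = 307.50 K, T_C = 23.6 × 307.50/24.60 = 295.00 K.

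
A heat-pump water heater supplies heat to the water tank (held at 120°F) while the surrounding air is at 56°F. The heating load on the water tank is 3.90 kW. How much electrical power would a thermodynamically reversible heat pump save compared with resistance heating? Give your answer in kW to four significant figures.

In absolute terms T_C = 286.48 K and T_H = 322.04 K, so ΔT = 35.56 K.
COP_Carnot = T_H/ΔT = 322.04/35.56 = 9.057.
Resistance heating needs Ẇ_res = Q̇_H = 3.900 kW; the reversible heat pump needs only Ẇ_hp = Q̇_H/COP = 0.4306 kW.
Saving = 3.900 − 0.4306 = 3.469 kW.

3.469 kW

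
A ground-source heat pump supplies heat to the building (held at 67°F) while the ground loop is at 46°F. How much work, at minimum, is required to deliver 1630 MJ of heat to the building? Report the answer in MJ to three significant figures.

In absolute terms T_C = 280.93 K and T_H = 292.59 K, so ΔT = 11.67 K.
The reversible limit is COP_HP = T_H/ΔT = 25.08, so W_min = Q_H/COP = Q_H·ΔT/T_H.
W_min = 1630 × 11.67/292.59 = 64.99 MJ.

65.0 MJ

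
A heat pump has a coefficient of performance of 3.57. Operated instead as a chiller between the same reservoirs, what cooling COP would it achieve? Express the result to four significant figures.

2.570

Since Q_H = Q_C + W for any cycle, COP_R = Q_C/W = Q_H/W − 1.
COP_R = 3.57 − 1 = 2.57.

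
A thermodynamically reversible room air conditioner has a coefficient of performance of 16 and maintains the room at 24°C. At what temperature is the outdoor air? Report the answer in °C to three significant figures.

COP_R = T_C/(T_H − T_C) gives T_H − T_C = T_C/COP.
With T_C = 297.15 K, T_H = 297.15 × (1 + 1/16) = 315.72 K.
Converting, 315.72 K = 42.57°C.

42.6 °C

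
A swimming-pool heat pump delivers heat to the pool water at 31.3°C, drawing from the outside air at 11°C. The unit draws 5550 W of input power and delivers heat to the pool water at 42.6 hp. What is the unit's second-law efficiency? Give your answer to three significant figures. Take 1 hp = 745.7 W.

Converting, Q̇_H = 42.60 hp = 31770 W, so COP_actual = Q̇_H/Ẇ = 31770/5550 = 5.724.
In absolute terms T_C = 284.15 K and T_H = 304.45 K, so ΔT = 20.30 K.
COP_Carnot = T_H/ΔT = 304.45/20.30 = 15.00.
η_II = COP_actual/COP_Carnot = 5.724/15.00 = 0.3816.

0.382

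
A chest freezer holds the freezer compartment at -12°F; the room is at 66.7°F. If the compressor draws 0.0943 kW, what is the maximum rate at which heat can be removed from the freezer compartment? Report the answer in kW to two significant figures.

0.54 kW

In absolute terms T_C = 248.71 K and T_H = 292.43 K, so ΔT = 43.72 K.
COP_Carnot = T_C/ΔT = 248.71/43.72 = 5.688.
Q̇_max = COP_Carnot × Ẇ = 5.688 × 0.09430 kW = 0.5364 kW.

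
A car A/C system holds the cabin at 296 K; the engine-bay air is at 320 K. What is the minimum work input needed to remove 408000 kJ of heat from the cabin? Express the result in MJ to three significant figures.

33.1 MJ

The reservoir spacing is ΔT = 320 − 296 = 24.00 K.
The reversible limit is COP_R = T_C/ΔT = 12.33, so W_min = Q_C/COP = Q_C·ΔT/T_C.
W_min = 408000 × 24.00/296.00 = 33080 kJ = 33.08 MJ.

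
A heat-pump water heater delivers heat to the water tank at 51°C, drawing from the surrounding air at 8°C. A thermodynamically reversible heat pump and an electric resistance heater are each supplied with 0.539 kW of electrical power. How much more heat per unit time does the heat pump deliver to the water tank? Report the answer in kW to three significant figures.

3.52 kW

In absolute terms T_C = 281.15 K and T_H = 324.15 K, so ΔT = 43.00 K.
COP_Carnot = T_H/ΔT = 324.15/43.00 = 7.538.
The heat pump delivers Q̇_H = COP × Ẇ = 4.063 kW; the resistance heater delivers Ẇ = 0.5390 kW.
Extra = (COP − 1)·Ẇ = 3.524 kW.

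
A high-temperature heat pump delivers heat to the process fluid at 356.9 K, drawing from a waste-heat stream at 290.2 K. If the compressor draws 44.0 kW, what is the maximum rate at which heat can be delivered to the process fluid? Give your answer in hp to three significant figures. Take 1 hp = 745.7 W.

The reservoir spacing is ΔT = 356.9 − 290.2 = 66.70 K.
COP_Carnot = T_H/ΔT = 356.90/66.70 = 5.351.
Q̇_max = COP_Carnot × Ẇ = 5.351 × 44.00 kW = 235.4 kW = 315.7 hp.

316 hp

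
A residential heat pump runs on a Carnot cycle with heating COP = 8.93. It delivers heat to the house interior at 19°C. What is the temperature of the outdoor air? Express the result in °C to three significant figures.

-13.7 °C

COP_HP = T_H/(T_H − T_C) gives T_H − T_C = T_H/COP.
With T_H = 292.15 K, T_C = 292.15 × (1 − 1/8.93) = 259.43 K.
Converting, 259.43 K = -13.72°C.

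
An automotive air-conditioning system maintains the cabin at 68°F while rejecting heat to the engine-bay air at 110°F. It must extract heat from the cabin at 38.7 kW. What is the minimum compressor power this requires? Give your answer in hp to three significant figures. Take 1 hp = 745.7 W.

In absolute terms T_C = 293.15 K and T_H = 316.48 K, so ΔT = 23.33 K.
COP_Carnot = T_C/ΔT = 293.15/23.33 = 12.56.
Ẇ_min = Q̇/COP_Carnot = 38.70/12.56 = 3.080 kW = 4.131 hp.

4.13 hp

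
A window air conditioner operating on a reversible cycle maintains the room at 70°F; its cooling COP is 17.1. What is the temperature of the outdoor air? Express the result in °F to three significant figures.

101 °F

COP_R = T_C/(T_H − T_C) gives T_H − T_C = T_C/COP.
With T_C = 294.26 K, T_H = 294.26 × (1 + 1/17.1) = 311.47 K.
Converting, 311.47 K = 100.97°F.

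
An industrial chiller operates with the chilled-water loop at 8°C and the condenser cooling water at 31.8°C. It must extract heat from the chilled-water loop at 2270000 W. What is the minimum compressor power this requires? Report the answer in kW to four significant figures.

In absolute terms T_C = 281.15 K and T_H = 304.95 K, so ΔT = 23.80 K.
COP_Carnot = T_C/ΔT = 281.15/23.80 = 11.81.
Ẇ_min = Q̇/COP_Carnot = 2270000/11.81 = 192200 W = 192.2 kW.

192.2 kW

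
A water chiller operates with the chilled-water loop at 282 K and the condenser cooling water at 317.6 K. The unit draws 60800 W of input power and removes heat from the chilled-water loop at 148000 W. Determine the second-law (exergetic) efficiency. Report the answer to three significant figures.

COP_actual = Q̇_C/Ẇ = 148000/60800 = 2.434.
The reservoir spacing is ΔT = 317.6 − 282 = 35.60 K.
COP_Carnot = T_C/ΔT = 282.00/35.60 = 7.921.
η_II = COP_actual/COP_Carnot = 2.434/7.921 = 0.3073.

0.307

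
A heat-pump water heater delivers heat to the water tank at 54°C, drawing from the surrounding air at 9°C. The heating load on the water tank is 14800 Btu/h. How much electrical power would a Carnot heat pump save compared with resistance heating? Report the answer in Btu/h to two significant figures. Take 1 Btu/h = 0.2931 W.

13000 Btu/h

In absolute terms T_C = 282.15 K and T_H = 327.15 K, so ΔT = 45.00 K.
COP_Carnot = T_H/ΔT = 327.15/45.00 = 7.270.
Resistance heating needs Ẇ_res = Q̇_H = 14800 Btu/h; the reversible heat pump needs only Ẇ_hp = Q̇_H/COP = 2036 Btu/h.
Saving = 14800 − 2036 = 12760 Btu/h.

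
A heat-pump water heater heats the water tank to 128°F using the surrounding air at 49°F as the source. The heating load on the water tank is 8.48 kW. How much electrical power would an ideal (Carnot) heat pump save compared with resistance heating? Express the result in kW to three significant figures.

7.34 kW

In absolute terms T_C = 282.59 K and T_H = 326.48 K, so ΔT = 43.89 K.
COP_Carnot = T_H/ΔT = 326.48/43.89 = 7.439.
Resistance heating needs Ẇ_res = Q̇_H = 8.480 kW; the reversible heat pump needs only Ẇ_hp = Q̇_H/COP = 1.140 kW.
Saving = 8.480 − 1.140 = 7.340 kW.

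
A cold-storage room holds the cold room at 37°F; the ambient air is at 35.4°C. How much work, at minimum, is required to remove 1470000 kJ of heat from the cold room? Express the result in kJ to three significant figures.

174000 kJ

In absolute terms T_C = 275.93 K and T_H = 308.55 K, so ΔT = 32.62 K.
The reversible limit is COP_R = T_C/ΔT = 8.458, so W_min = Q_C/COP = Q_C·ΔT/T_C.
W_min = 1470000 × 32.62/275.93 = 173800 kJ.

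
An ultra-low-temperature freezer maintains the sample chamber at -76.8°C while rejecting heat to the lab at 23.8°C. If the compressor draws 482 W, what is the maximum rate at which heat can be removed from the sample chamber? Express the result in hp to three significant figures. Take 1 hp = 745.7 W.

1.26 hp

In absolute terms T_C = 196.35 K and T_H = 296.95 K, so ΔT = 100.6 K.
COP_Carnot = T_C/ΔT = 196.35/100.6 = 1.952.
Q̇_max = COP_Carnot × Ẇ = 1.952 × 482.0 W = 940.8 W = 1.262 hp.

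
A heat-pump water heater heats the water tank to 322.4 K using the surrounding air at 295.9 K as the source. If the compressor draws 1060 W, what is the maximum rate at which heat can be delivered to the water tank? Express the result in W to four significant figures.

The reservoir spacing is ΔT = 322.4 − 295.9 = 26.50 K.
COP_Carnot = T_H/ΔT = 322.40/26.50 = 12.17.
Q̇_max = COP_Carnot × Ẇ = 12.17 × 1060 W = 12900 W.

12900 W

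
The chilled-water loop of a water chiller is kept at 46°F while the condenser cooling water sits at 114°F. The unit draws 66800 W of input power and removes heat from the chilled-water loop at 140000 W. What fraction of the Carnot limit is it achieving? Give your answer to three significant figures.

COP_actual = Q̇_C/Ẇ = 140000/66800 = 2.096.
In absolute terms T_C = 280.93 K and T_H = 318.71 K, so ΔT = 37.78 K.
COP_Carnot = T_C/ΔT = 280.93/37.78 = 7.436.
η_II = COP_actual/COP_Carnot = 2.096/7.436 = 0.2818.

0.282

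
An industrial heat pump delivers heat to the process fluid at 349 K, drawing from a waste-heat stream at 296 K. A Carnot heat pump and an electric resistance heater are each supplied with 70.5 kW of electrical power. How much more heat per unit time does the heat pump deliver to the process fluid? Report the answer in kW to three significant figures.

394 kW

The reservoir spacing is ΔT = 349 − 296 = 53.00 K.
COP_Carnot = T_H/ΔT = 349.00/53.00 = 6.585.
The heat pump delivers Q̇_H = COP × Ẇ = 464.2 kW; the resistance heater delivers Ẇ = 70.50 kW.
Extra = (COP − 1)·Ẇ = 393.7 kW.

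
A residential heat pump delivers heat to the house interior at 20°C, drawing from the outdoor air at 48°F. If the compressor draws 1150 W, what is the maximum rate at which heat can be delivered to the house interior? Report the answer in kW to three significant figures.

30.3 kW

In absolute terms T_C = 282.04 K and T_H = 293.15 K, so ΔT = 11.11 K.
COP_Carnot = T_H/ΔT = 293.15/11.11 = 26.38.
Q̇_max = COP_Carnot × Ẇ = 26.38 × 1150 W = 30340 W = 30.34 kW.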